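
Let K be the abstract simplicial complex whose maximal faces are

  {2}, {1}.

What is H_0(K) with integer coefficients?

H_0 ≅ Z^2.

K has 2 vertices.
rank ∂_0 = 0, rank ∂_1 = 0 ⇒ b_0 = 2 − 0 − 0 = 2. So H_0 = Z^2.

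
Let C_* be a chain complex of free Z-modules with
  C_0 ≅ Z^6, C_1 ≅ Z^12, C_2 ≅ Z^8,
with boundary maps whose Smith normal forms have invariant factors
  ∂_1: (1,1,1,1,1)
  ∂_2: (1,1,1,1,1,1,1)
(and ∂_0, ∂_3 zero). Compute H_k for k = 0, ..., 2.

H_0: b_0 = 6 − 0 − 5 = 1; torsion from ∂_1 factors > 1: none. So H_0 ≅ Z.
H_1: b_1 = 12 − 5 − 7 = 0; torsion from ∂_2 factors > 1: none. So H_1 ≅ 0.
H_2: b_2 = 8 − 7 − 0 = 1; torsion from ∂_3 factors > 1: none. So H_2 ≅ Z.

H_0 ≅ Z,  H_1 = 0,  H_2 ≅ Z.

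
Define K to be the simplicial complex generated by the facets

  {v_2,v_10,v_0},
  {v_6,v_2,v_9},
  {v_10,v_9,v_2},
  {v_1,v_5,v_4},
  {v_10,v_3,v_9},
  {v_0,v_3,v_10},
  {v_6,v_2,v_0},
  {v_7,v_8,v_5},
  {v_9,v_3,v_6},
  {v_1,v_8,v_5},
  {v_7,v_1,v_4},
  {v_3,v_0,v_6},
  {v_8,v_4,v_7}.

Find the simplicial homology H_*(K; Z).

Take the total order v_0 < v_1 < v_2 < v_3 < v_4 < v_5 < v_6 < v_7 < v_8 < v_9 < v_10 on the vertex set. Then K (dimension 2) consists of the simplices:

  0-simplices (11): [v_0], [v_1], [v_2], [v_3], [v_4], [v_5], [v_6], [v_7], [v_8], [v_9], [v_10]
  1-simplices (22): (22 of them)
  2-simplices (13): (13 of them)

giving chain groups C_0 ≅ Z^11, C_1 ≅ Z^22, C_2 ≅ Z^13.

Boundary ∂_1: C_1 → C_0 sends each edge [p,q] (with p < q) to q − p. For instance
  ∂[v_0,v_2] = [v_2] − [v_0].
The resulting 11×22 matrix has rank 9, and its Smith normal form has invariant factors (1,1,1,1,1,1,1,1,1).

∂_2: C_2 → C_1 acts by ∂[p,q,r] = [q,r] − [p,r] + [p,q]. For instance
  ∂[v_2,v_9,v_10] = [v_9,v_10] − [v_2,v_10] + [v_2,v_9],
  ∂[v_5,v_7,v_8] = [v_7,v_8] − [v_5,v_8] + [v_5,v_7].
The 22×13 boundary matrix has rank 12 and Smith normal form diag(1,1,1,1,1,1,1,1,1,1,1,1).

From H_k ≅ ker(∂_k) / im(∂_{k+1}) we obtain:

  H_0: rank C_0 − rank ∂_1 = 11 − 9 = 2, and the invariant factors of ∂_1 are all 1, so H_0 = Z^2.
  H_1: rank ker ∂_1 − rank ∂_2 = (22 − 9) − 12 = 1, and the invariant factors of ∂_2 are all 1, so H_1 = Z.
  H_2: rank ker ∂_2 − rank ∂_3 = (13 − 12) − 0 = 1, and there is no ∂_3, so H_2 = Z.

As a check, the Euler characteristic is 11 − 22 + 13 = 2, which agrees with 2 − 1 + 1 = 2.

H_0 ≅ Z^2,  H_1 ≅ Z,  H_2 ≅ Z.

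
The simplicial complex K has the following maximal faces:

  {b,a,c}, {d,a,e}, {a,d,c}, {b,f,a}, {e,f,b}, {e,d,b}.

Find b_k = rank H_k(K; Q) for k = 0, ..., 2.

b_0 = 1, b_1 = 1, b_2 = 0.

Take the total order a < b < c < d < e < f on the vertex set. Then K (dimension 2) consists of the simplices:

  0-simplices (6): a, b, c, d, e, f
  1-simplices (12): ab, ac, ad, ae, af, bc, bd, be, bf, cd, de, ef
  2-simplices (6): abc, abf, acd, ade, bde, bef

giving chain groups C_0 ≅ Z^6, C_1 ≅ Z^12, C_2 ≅ Z^6.

The boundary map ∂_1: C_1 → C_0 maps an edge to its endpoints' difference, ∂[p,q] = q − p.
This gives a 6×12 integer matrix of rank 5; reducing to Smith normal form yields diagonal entries (1,1,1,1,1).

∂_2: C_2 → C_1 acts by ∂[p,q,r] = [q,r] − [p,r] + [p,q]. For instance
  ∂ade = de − ae + ad,
  ∂acd = cd − ad + ac.
This gives a 12×6 integer matrix of rank 6; reducing to Smith normal form yields diagonal entries (1,1,1,1,1,1).

From H_k ≅ ker(∂_k) / im(∂_{k+1}) we obtain:

  H_0: rank C_0 − rank ∂_1 = 6 − 5 = 1, and the invariant factors of ∂_1 are all 1, so H_0 = Z.
  H_1: rank ker ∂_1 − rank ∂_2 = (12 − 5) − 6 = 1, and the invariant factors of ∂_2 are all 1, so H_1 = Z.
  H_2: rank ker ∂_2 − rank ∂_3 = (6 − 6) − 0 = 0, and there is no ∂_3, so H_2 = 0.

As a check, the Euler characteristic is 6 − 12 + 6 = 0, which agrees with 1 − 1 + 0 = 0.

Hence the Betti numbers are b_0 = 1, b_1 = 1, b_2 = 0.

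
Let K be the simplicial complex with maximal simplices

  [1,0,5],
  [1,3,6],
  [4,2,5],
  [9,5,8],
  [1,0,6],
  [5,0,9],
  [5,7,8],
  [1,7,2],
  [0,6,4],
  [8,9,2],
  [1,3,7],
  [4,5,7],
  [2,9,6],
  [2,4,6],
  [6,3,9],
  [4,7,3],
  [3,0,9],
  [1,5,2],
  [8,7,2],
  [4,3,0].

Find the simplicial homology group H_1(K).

Take the total order 0 < 1 < 2 < 3 < 4 < 5 < 6 < 7 < 8 < 9 on the vertex set. Then K (dimension 2) consists of the simplices:

  0-simplices (10): [0], [1], [2], [3], [4], [5], [6], [7], [8], [9]
  1-simplices (30): (30 of them)
  2-simplices (20): (20 of them)

so the chain groups are C_0 ≅ Z^10, C_1 ≅ Z^30, C_2 ≅ Z^20.

The boundary map ∂_1: C_1 → C_0 is given by ∂[p,q] = [q] − [p]. For instance
  ∂[4,7] = [7] − [4].
As a 10×30 matrix over Z this has rank 9, with invariant factors (1,1,1,1,1,1,1,1,1).

∂_2: C_2 → C_1 maps a triangle to the signed sum of its edges. For instance
  ∂[2,4,6] = [4,6] − [2,6] + [2,4],
  ∂[0,4,6] = [4,6] − [0,6] + [0,4].
The resulting 30×20 matrix has rank 20, and its Smith normal form has invariant factors (1,1,1,1,1,1,1,1,1,1,1,1,1,1,1,1,1,1,1,2).

From H_k ≅ ker(∂_k) / im(∂_{k+1}) we obtain:

  H_1: rank ker ∂_1 − rank ∂_2 = (30 − 9) − 20 = 1, and ∂_2 has invariant factor 2 > 1, so H_1 = Z ⊕ Z/2Z.

(K is a triangulation of the Klein bottle.)

H_1 ≅ Z ⊕ Z/2Z.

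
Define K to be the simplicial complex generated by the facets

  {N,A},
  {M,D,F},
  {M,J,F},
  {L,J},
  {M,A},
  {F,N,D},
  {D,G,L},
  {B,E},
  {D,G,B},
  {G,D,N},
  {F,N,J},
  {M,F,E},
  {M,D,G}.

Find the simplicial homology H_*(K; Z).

K has 10 vertices, 21 edges, 9 triangles.
rank ∂_0 = 0, rank ∂_1 = 9 ⇒ b_0 = 10 − 0 − 9 = 1; all invariant factors of ∂_1 are 1 so no torsion. So H_0 ≅ Z.
rank ∂_1 = 9, rank ∂_2 = 9 ⇒ b_1 = 21 − 9 − 9 = 3; all invariant factors of ∂_2 are 1 so no torsion. So H_1 ≅ Z^3.
rank ∂_2 = 9, rank ∂_3 = 0 ⇒ b_2 = 9 − 9 − 0 = 0. So H_2 ≅ 0.

H_0 ≅ Z,  H_1 ≅ Z^3,  H_2 = 0.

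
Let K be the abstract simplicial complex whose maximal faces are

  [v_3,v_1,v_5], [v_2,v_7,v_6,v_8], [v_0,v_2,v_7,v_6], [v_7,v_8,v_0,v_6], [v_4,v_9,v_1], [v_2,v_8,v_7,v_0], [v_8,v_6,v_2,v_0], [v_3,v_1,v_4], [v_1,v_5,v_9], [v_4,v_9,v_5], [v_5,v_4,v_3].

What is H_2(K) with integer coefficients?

Order the vertices as v_0 < v_1 < v_2 < v_3 < v_4 < v_5 < v_6 < v_7 < v_8 < v_9. Listing each simplex with vertices in this order, K has dimension 3 with simplices:

  0-simplices (10): [v_0], [v_1], [v_2], [v_3], [v_4], [v_5], [v_6], [v_7], [v_8], [v_9]
  1-simplices (19): (19 of them)
  2-simplices (16): (16 of them)
  3-simplices (5): [v_0,v_2,v_6,v_7], [v_0,v_2,v_6,v_8], [v_0,v_2,v_7,v_8], [v_0,v_6,v_7,v_8], [v_2,v_6,v_7,v_8]

so the chain groups are C_0 ≅ Z^10, C_1 ≅ Z^19, C_2 ≅ Z^16, C_3 ≅ Z^5.

Boundary ∂_1: C_1 → C_0 is given by ∂[p,q] = [q] − [p].
As a 10×19 matrix over Z this has rank 8, with invariant factors (1,1,1,1,1,1,1,1).

The boundary map ∂_2: C_2 → C_1 maps a triangle to the signed sum of its edges. For instance
  ∂[v_1,v_3,v_5] = [v_3,v_5] − [v_1,v_5] + [v_1,v_3],
  ∂[v_0,v_2,v_8] = [v_2,v_8] − [v_0,v_8] + [v_0,v_2].
As a 19×16 matrix over Z this has rank 11, with invariant factors (1,1,1,1,1,1,1,1,1,1,1).

∂_3: C_3 → C_2 sends each 3-simplex σ to the alternating sum Σ_i (−1)^i (σ with its i-th vertex removed). For instance
  ∂[v_0,v_2,v_7,v_8] = [v_2,v_7,v_8] − [v_0,v_7,v_8] + [v_0,v_2,v_8] − [v_0,v_2,v_7],
  ∂[v_0,v_2,v_6,v_8] = [v_2,v_6,v_8] − [v_0,v_6,v_8] + [v_0,v_2,v_8] − [v_0,v_2,v_6].
This gives a 16×5 integer matrix of rank 4; reducing to Smith normal form yields diagonal entries (1,1,1,1).

Now H_k = ker ∂_k / im ∂_{k+1}, so:

  H_2: rank ker ∂_2 − rank ∂_3 = (16 − 11) − 4 = 1, and the invariant factors of ∂_3 are all 1, so H_2 ≅ Z.

(K is a triangulation of the disjoint union of the 3-sphere S^3 and the 2-sphere S^2.)

H_2 = Z.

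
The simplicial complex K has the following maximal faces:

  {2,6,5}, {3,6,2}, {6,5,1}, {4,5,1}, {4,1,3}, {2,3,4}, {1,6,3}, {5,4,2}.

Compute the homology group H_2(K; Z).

Take the total order 1 < 2 < 3 < 4 < 5 < 6 on the vertex set. Then K (dimension 2) consists of the simplices:

  0-simplices (6): [1], [2], [3], [4], [5], [6]
  1-simplices (12): [1,3], [1,4], [1,5], [1,6], [2,3], [2,4], [2,5], [2,6], [3,4], [3,6], [4,5], [5,6]
  2-simplices (8): [1,3,4], [1,3,6], [1,4,5], [1,5,6], [2,3,4], [2,3,6], [2,4,5], [2,5,6]

giving chain groups C_0 ≅ Z^6, C_1 ≅ Z^12, C_2 ≅ Z^8.

Boundary ∂_1: C_1 → C_0 maps an edge to its endpoints' difference, ∂[p,q] = q − p. For instance
  ∂[1,4] = [4] − [1].
The 6×12 boundary matrix has rank 5 and Smith normal form diag(1,1,1,1,1).

The boundary map ∂_2: C_2 → C_1 sends each 2-simplex [p,q,r] to [q,r] − [p,r] + [p,q]. For instance
  ∂[2,3,4] = [3,4] − [2,4] + [2,3],
  ∂[2,3,6] = [3,6] − [2,6] + [2,3].
As a 12×8 matrix over Z this has rank 7, with invariant factors (1,1,1,1,1,1,1).

From H_k ≅ ker(∂_k) / im(∂_{k+1}) we obtain:

  H_2: rank ker ∂_2 − rank ∂_3 = (8 − 7) − 0 = 1, and there is no ∂_3, so H_2 ≅ Z.

H_2 ≅ Z.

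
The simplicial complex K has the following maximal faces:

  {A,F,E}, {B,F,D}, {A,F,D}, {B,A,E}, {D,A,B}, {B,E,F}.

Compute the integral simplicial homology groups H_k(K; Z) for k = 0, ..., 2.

H_0 = Z,  H_1 = 0,  H_2 = Z.

K has 5 vertices, 9 edges, 6 triangles.
rank ∂_0 = 0, rank ∂_1 = 4 ⇒ b_0 = 5 − 0 − 4 = 1; all invariant factors of ∂_1 are 1 so no torsion. So H_0 ≅ Z.
rank ∂_1 = 4, rank ∂_2 = 5 ⇒ b_1 = 9 − 4 − 5 = 0; all invariant factors of ∂_2 are 1 so no torsion. So H_1 ≅ 0.
rank ∂_2 = 5, rank ∂_3 = 0 ⇒ b_2 = 6 − 5 − 0 = 1. So H_2 ≅ Z.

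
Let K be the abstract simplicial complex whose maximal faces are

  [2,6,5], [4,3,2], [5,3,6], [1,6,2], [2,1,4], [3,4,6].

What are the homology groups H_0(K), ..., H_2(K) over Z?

We work with the vertex ordering 1 < 2 < 3 < 4 < 5 < 6. The simplices of K, each written with vertices in increasing order, are:

  0-simplices (6): [1], [2], [3], [4], [5], [6]
  1-simplices (12): [1,2], [1,4], [1,6], [2,3], [2,4], [2,5], [2,6], [3,4], [3,5], [3,6], [4,6], [5,6]
  2-simplices (6): [1,2,4], [1,2,6], [2,3,4], [2,5,6], [3,4,6], [3,5,6]

so the chain groups are C_0 ≅ Z^6, C_1 ≅ Z^12, C_2 ≅ Z^6.

Boundary ∂_1: C_1 → C_0 maps an edge to its endpoints' difference, ∂[p,q] = q − p.
As a 6×12 matrix over Z this has rank 5, with invariant factors (1,1,1,1,1).

The boundary map ∂_2: C_2 → C_1 maps a triangle to the signed sum of its edges. For instance
  ∂[1,2,6] = [2,6] − [1,6] + [1,2],
  ∂[1,2,4] = [2,4] − [1,4] + [1,2].
The 12×6 boundary matrix has rank 6 and Smith normal form diag(1,1,1,1,1,1).

From H_k ≅ ker(∂_k) / im(∂_{k+1}) we obtain:

  H_0: rank C_0 − rank ∂_1 = 6 − 5 = 1, and the invariant factors of ∂_1 are all 1, so H_0 = Z.
  H_1: rank ker ∂_1 − rank ∂_2 = (12 − 5) − 6 = 1, and the invariant factors of ∂_2 are all 1, so H_1 = Z.
  H_2: rank ker ∂_2 − rank ∂_3 = (6 − 6) − 0 = 0, and there is no ∂_3, so H_2 = 0.

H_0 ≅ Z,  H_1 ≅ Z,  H_2 = 0.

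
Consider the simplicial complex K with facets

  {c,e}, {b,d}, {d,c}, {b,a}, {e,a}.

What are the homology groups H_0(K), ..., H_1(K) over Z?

Order the vertices as a < b < c < d < e. Listing each simplex with vertices in this order, K has dimension 1 with simplices:

  0-simplices (5): a, b, c, d, e
  1-simplices (5): ab, ae, bd, cd, ce

Hence C_0 ≅ Z^5, C_1 ≅ Z^5.

Boundary ∂_1: C_1 → C_0 sends each edge [p,q] (with p < q) to q − p.
The resulting 5×5 matrix has rank 4, and its Smith normal form has invariant factors (1,1,1,1).

Now H_k = ker ∂_k / im ∂_{k+1}, so:

  H_0: rank C_0 − rank ∂_1 = 5 − 4 = 1, and the invariant factors of ∂_1 are all 1, so H_0 = Z.
  H_1: rank ker ∂_1 − rank ∂_2 = (5 − 4) − 0 = 1, and there is no ∂_2, so H_1 = Z.

H_0 = Z,  H_1 = Z.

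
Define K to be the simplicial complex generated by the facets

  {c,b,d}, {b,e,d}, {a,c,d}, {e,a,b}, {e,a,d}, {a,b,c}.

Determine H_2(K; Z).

K has 5 vertices, 9 edges, 6 triangles.
rank ∂_2 = 5, rank ∂_3 = 0 ⇒ b_2 = 6 − 5 − 0 = 1. So H_2 = Z.

H_2 = Z.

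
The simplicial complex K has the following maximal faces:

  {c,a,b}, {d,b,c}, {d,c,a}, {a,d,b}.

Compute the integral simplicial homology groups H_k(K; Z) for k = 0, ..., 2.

We work with the vertex ordering a < b < c < d. The simplices of K, each written with vertices in increasing order, are:

  0-simplices (4): a, b, c, d
  1-simplices (6): ab, ac, ad, bc, bd, cd
  2-simplices (4): abc, abd, acd, bcd

giving chain groups C_0 ≅ Z^4, C_1 ≅ Z^6, C_2 ≅ Z^4.

The boundary map ∂_1: C_1 → C_0 is given by ∂[p,q] = [q] − [p].
This gives a 4×6 integer matrix of rank 3; reducing to Smith normal form yields diagonal entries (1,1,1).

Boundary ∂_2: C_2 → C_1 maps a triangle to the signed sum of its edges. For instance
  ∂acd = cd − ad + ac,
  ∂abc = bc − ac + ab.
As a 6×4 matrix over Z this has rank 3, with invariant factors (1,1,1).

Computing H_k = (kernel of ∂_k) / (image of ∂_{k+1}):

  H_0: rank C_0 − rank ∂_1 = 4 − 3 = 1, and the invariant factors of ∂_1 are all 1, so H_0 ≅ Z.
  H_1: rank ker ∂_1 − rank ∂_2 = (6 − 3) − 3 = 0, and the invariant factors of ∂_2 are all 1, so H_1 ≅ 0.
  H_2: rank ker ∂_2 − rank ∂_3 = (4 − 3) − 0 = 1, and there is no ∂_3, so H_2 ≅ Z.

As a check, the Euler characteristic is 4 − 6 + 4 = 2, which agrees with 1 − 0 + 1 = 2.

H_0 ≅ Z,  H_1 = 0,  H_2 ≅ Z.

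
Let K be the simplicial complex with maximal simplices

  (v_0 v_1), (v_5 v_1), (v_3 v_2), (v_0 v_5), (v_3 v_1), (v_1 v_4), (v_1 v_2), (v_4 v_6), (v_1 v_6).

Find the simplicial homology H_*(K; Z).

K has 7 vertices, 9 edges.
rank ∂_0 = 0, rank ∂_1 = 6 ⇒ b_0 = 7 − 0 − 6 = 1; all invariant factors of ∂_1 are 1 so no torsion. So H_0 ≅ Z.
rank ∂_1 = 6, rank ∂_2 = 0 ⇒ b_1 = 9 − 6 − 0 = 3. So H_1 ≅ Z^3.

H_0 = Z,  H_1 = Z^3.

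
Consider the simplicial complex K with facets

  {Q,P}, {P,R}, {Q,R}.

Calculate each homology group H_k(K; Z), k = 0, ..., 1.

We work with the vertex ordering P < Q < R. The simplices of K, each written with vertices in increasing order, are:

  0-simplices (3): P, Q, R
  1-simplices (3): PQ, PR, QR

Hence C_0 ≅ Z^3, C_1 ≅ Z^3.

Boundary ∂_1: C_1 → C_0 sends each edge [p,q] (with p < q) to q − p. For instance
  ∂QR = R − Q.
The 3×3 boundary matrix has rank 2 and Smith normal form diag(1,1).

Computing H_k = (kernel of ∂_k) / (image of ∂_{k+1}):

  H_0: rank C_0 − rank ∂_1 = 3 − 2 = 1, and the invariant factors of ∂_1 are all 1, so H_0 ≅ Z.
  H_1: rank ker ∂_1 − rank ∂_2 = (3 − 2) − 0 = 1, and there is no ∂_2, so H_1 ≅ Z.

H_0 ≅ Z,  H_1 ≅ Z.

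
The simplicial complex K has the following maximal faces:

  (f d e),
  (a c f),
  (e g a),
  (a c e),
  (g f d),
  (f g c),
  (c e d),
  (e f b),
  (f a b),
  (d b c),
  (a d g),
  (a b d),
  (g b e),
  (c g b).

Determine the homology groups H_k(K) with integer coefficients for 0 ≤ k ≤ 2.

H_0 = Z,  H_1 = Z^2,  H_2 = Z.

K has 7 vertices, 21 edges, 14 triangles.
rank ∂_0 = 0, rank ∂_1 = 6 ⇒ b_0 = 7 − 0 − 6 = 1; all invariant factors of ∂_1 are 1 so no torsion. So H_0 = Z.
rank ∂_1 = 6, rank ∂_2 = 13 ⇒ b_1 = 21 − 6 − 13 = 2; all invariant factors of ∂_2 are 1 so no torsion. So H_1 = Z^2.
rank ∂_2 = 13, rank ∂_3 = 0 ⇒ b_2 = 14 − 13 − 0 = 1. So H_2 = Z.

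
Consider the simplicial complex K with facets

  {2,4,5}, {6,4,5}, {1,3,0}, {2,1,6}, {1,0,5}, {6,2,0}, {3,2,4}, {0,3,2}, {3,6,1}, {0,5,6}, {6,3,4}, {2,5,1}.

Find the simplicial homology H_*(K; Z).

H_0 = Z,  H_1 = Z/2,  H_2 = 0.

Order the vertices as 0 < 1 < 2 < 3 < 4 < 5 < 6. Listing each simplex with vertices in this order, K has dimension 2 with simplices:

  0-simplices (7): [0], [1], [2], [3], [4], [5], [6]
  1-simplices (18): [0,1], [0,2], [0,3], [0,5], [0,6], [1,2], [1,3], [1,5], [1,6], [2,3], [2,4], [2,5], [2,6], [3,4], [3,6], [4,5], [4,6], [5,6]
  2-simplices (12): [0,1,3], [0,1,5], [0,2,3], [0,2,6], [0,5,6], [1,2,5], [1,2,6], [1,3,6], [2,3,4], [2,4,5], [3,4,6], [4,5,6]

giving chain groups C_0 ≅ Z^7, C_1 ≅ Z^18, C_2 ≅ Z^12.

The boundary map ∂_1: C_1 → C_0 sends each edge [p,q] (with p < q) to q − p. For instance
  ∂[2,5] = [5] − [2].
This gives a 7×18 integer matrix of rank 6; reducing to Smith normal form yields diagonal entries (1,1,1,1,1,1).

Boundary ∂_2: C_2 → C_1 maps a triangle to the signed sum of its edges. For instance
  ∂[0,2,3] = [2,3] − [0,3] + [0,2],
  ∂[0,1,5] = [1,5] − [0,5] + [0,1].
This gives a 18×12 integer matrix of rank 12; reducing to Smith normal form yields diagonal entries (1,1,1,1,1,1,1,1,1,1,1,2).

From H_k ≅ ker(∂_k) / im(∂_{k+1}) we obtain:

  H_0: rank C_0 − rank ∂_1 = 7 − 6 = 1, and the invariant factors of ∂_1 are all 1, so H_0 = Z.
  H_1: rank ker ∂_1 − rank ∂_2 = (18 − 6) − 12 = 0, and ∂_2 has invariant factor 2 > 1, so H_1 = Z/2.
  H_2: rank ker ∂_2 − rank ∂_3 = (12 − 12) − 0 = 0, and there is no ∂_3, so H_2 = 0.

(K is a triangulation of the real projective plane RP^2.)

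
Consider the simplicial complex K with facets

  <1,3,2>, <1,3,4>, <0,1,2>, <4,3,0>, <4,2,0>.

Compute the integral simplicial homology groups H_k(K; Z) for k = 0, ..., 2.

Fix the vertex order 0 < 1 < 2 < 3 < 4 and write every simplex with vertices in increasing order. Then dim K = 2 and the simplices of K are:

  0-simplices (5): [0], [1], [2], [3], [4]
  1-simplices (10): [0,1], [0,2], [0,3], [0,4], [1,2], [1,3], [1,4], [2,3], [2,4], [3,4]
  2-simplices (5): [0,1,2], [0,2,4], [0,3,4], [1,2,3], [1,3,4]

giving chain groups C_0 ≅ Z^5, C_1 ≅ Z^10, C_2 ≅ Z^5.

∂_1: C_1 → C_0 maps an edge to its endpoints' difference, ∂[p,q] = q − p.
As a 5×10 matrix over Z this has rank 4, with invariant factors (1,1,1,1).

Boundary ∂_2: C_2 → C_1 sends each 2-simplex [p,q,r] to [q,r] − [p,r] + [p,q]. For instance
  ∂[1,2,3] = [2,3] − [1,3] + [1,2],
  ∂[0,1,2] = [1,2] − [0,2] + [0,1].
As a 10×5 matrix over Z this has rank 5, with invariant factors (1,1,1,1,1).

Reading off H_k = ker ∂_k / im ∂_{k+1}:

  H_0: rank C_0 − rank ∂_1 = 5 − 4 = 1, and the invariant factors of ∂_1 are all 1, so H_0 = Z.
  H_1: rank ker ∂_1 − rank ∂_2 = (10 − 4) − 5 = 1, and the invariant factors of ∂_2 are all 1, so H_1 = Z.
  H_2: rank ker ∂_2 − rank ∂_3 = (5 − 5) − 0 = 0, and there is no ∂_3, so H_2 = 0.

H_0 ≅ Z,  H_1 ≅ Z,  H_2 = 0.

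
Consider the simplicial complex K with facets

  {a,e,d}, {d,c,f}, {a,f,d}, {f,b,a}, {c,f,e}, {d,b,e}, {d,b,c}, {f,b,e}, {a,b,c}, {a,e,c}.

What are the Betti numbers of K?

b_0 = 1, b_1 = 0, b_2 = 0.

Order the vertices as a < b < c < d < e < f. Listing each simplex with vertices in this order, K has dimension 2 with simplices:

  0-simplices (6): a, b, c, d, e, f
  1-simplices (15): ab, ac, ad, ae, af, bc, bd, be, bf, cd, ce, cf, de, df, ef
  2-simplices (10): abc, abf, ace, ade, adf, bcd, bde, bef, cdf, cef

so the chain groups are C_0 ≅ Z^6, C_1 ≅ Z^15, C_2 ≅ Z^10.

The boundary map ∂_1: C_1 → C_0 is given by ∂[p,q] = [q] − [p].
The 6×15 boundary matrix has rank 5 and Smith normal form diag(1,1,1,1,1).

∂_2: C_2 → C_1 maps a triangle to the signed sum of its edges. For instance
  ∂bef = ef − bf + be,
  ∂abc = bc − ac + ab.
This gives a 15×10 integer matrix of rank 10; reducing to Smith normal form yields diagonal entries (1,1,1,1,1,1,1,1,1,2).

Reading off H_k = ker ∂_k / im ∂_{k+1}:

  H_0: rank C_0 − rank ∂_1 = 6 − 5 = 1, and the invariant factors of ∂_1 are all 1, so H_0 ≅ Z.
  H_1: rank ker ∂_1 − rank ∂_2 = (15 − 5) − 10 = 0, and ∂_2 has invariant factor 2 > 1, so H_1 ≅ Z/2.
  H_2: rank ker ∂_2 − rank ∂_3 = (10 − 10) − 0 = 0, and there is no ∂_3, so H_2 ≅ 0.

Hence the Betti numbers are b_0 = 1, b_1 = 0, b_2 = 0.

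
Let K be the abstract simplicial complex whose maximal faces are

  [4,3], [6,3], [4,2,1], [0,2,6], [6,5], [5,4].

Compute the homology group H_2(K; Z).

H_2 ≅ 0.

Order the vertices as 0 < 1 < 2 < 3 < 4 < 5 < 6. Listing each simplex with vertices in this order, K has dimension 2 with simplices:

  0-simplices (7): [0], [1], [2], [3], [4], [5], [6]
  1-simplices (10): [0,2], [0,6], [1,2], [1,4], [2,4], [2,6], [3,4], [3,6], [4,5], [5,6]
  2-simplices (2): [0,2,6], [1,2,4]

so the chain groups are C_0 ≅ Z^7, C_1 ≅ Z^10, C_2 ≅ Z^2.

Boundary ∂_1: C_1 → C_0 maps an edge to its endpoints' difference, ∂[p,q] = q − p. For instance
  ∂[0,6] = [6] − [0].
The resulting 7×10 matrix has rank 6, and its Smith normal form has invariant factors (1,1,1,1,1,1).

The boundary map ∂_2: C_2 → C_1 maps a triangle to the signed sum of its edges. For instance
  ∂[0,2,6] = [2,6] − [0,6] + [0,2],
  ∂[1,2,4] = [2,4] − [1,4] + [1,2].
This gives a 10×2 integer matrix of rank 2; reducing to Smith normal form yields diagonal entries (1,1).

Now H_k = ker ∂_k / im ∂_{k+1}, so:

  H_2: rank ker ∂_2 − rank ∂_3 = (2 − 2) − 0 = 0, and there is no ∂_3, so H_2 = 0.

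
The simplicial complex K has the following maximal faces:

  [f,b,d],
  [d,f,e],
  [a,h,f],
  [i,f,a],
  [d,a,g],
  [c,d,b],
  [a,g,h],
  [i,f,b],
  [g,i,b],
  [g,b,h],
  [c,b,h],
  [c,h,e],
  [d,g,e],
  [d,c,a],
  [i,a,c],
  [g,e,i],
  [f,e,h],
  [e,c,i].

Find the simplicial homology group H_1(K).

Order the vertices as a < b < c < d < e < f < g < h < i. Listing each simplex with vertices in this order, K has dimension 2 with simplices:

  0-simplices (9): a, b, c, d, e, f, g, h, i
  1-simplices (27): ac, ad, af, ag, ah, ai, bc, bd, bf, bg, bh, bi, cd, ce, ch, ci, de, df, dg, ef, eg, eh, ei, fh, fi, gh, gi
  2-simplices (18): acd, aci, adg, afh, afi, agh, bcd, bch, bdf, bfi, bgh, bgi, ceh, cei, def, deg, efh, egi

so the chain groups are C_0 ≅ Z^9, C_1 ≅ Z^27, C_2 ≅ Z^18.

Boundary ∂_1: C_1 → C_0 is given by ∂[p,q] = [q] − [p]. For instance
  ∂gh = h − g.
The 9×27 boundary matrix has rank 8 and Smith normal form diag(1,1,1,1,1,1,1,1).

The boundary map ∂_2: C_2 → C_1 sends each 2-simplex [p,q,r] to [q,r] − [p,r] + [p,q]. For instance
  ∂efh = fh − eh + ef,
  ∂afi = fi − ai + af.
This gives a 27×18 integer matrix of rank 17; reducing to Smith normal form yields diagonal entries (1,1,1,1,1,1,1,1,1,1,1,1,1,1,1,1,1).

From H_k ≅ ker(∂_k) / im(∂_{k+1}) we obtain:

  H_1: rank ker ∂_1 − rank ∂_2 = (27 − 8) − 17 = 2, and the invariant factors of ∂_2 are all 1, so H_1 ≅ Z^2.

H_1 = Z^2.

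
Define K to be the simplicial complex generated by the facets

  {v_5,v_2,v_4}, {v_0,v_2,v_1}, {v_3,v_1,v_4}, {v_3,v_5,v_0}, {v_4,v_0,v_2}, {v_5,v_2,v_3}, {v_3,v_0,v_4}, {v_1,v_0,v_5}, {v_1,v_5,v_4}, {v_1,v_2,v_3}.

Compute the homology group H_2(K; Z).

H_2 ≅ 0.

K has 6 vertices, 15 edges, 10 triangles.
rank ∂_2 = 10, rank ∂_3 = 0 ⇒ b_2 = 10 − 10 − 0 = 0. So H_2 ≅ 0.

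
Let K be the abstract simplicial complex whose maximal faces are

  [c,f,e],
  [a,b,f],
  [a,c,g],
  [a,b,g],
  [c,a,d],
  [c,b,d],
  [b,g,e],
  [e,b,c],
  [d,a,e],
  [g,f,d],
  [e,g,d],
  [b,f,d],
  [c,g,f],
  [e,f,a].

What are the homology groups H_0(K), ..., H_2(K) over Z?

Fix the vertex order a < b < c < d < e < f < g and write every simplex with vertices in increasing order. Then dim K = 2 and the simplices of K are:

  0-simplices (7): a, b, c, d, e, f, g
  1-simplices (21): ab, ac, ad, ae, af, ag, bc, bd, be, bf, bg, cd, ce, cf, cg, de, df, dg, ef, eg, fg
  2-simplices (14): abf, abg, acd, acg, ade, aef, bcd, bce, bdf, beg, cef, cfg, deg, dfg

Hence C_0 ≅ Z^7, C_1 ≅ Z^21, C_2 ≅ Z^14.

∂_1: C_1 → C_0 maps an edge to its endpoints' difference, ∂[p,q] = q − p. For instance
  ∂de = e − d.
The 7×21 boundary matrix has rank 6 and Smith normal form diag(1,1,1,1,1,1).

Boundary ∂_2: C_2 → C_1 acts by ∂[p,q,r] = [q,r] − [p,r] + [p,q]. For instance
  ∂deg = eg − dg + de,
  ∂ade = de − ae + ad.
This gives a 21×14 integer matrix of rank 13; reducing to Smith normal form yields diagonal entries (1,1,1,1,1,1,1,1,1,1,1,1,1).

Reading off H_k = ker ∂_k / im ∂_{k+1}:

  H_0: rank C_0 − rank ∂_1 = 7 − 6 = 1, and the invariant factors of ∂_1 are all 1, so H_0 = Z.
  H_1: rank ker ∂_1 − rank ∂_2 = (21 − 6) − 13 = 2, and the invariant factors of ∂_2 are all 1, so H_1 = Z^2.
  H_2: rank ker ∂_2 − rank ∂_3 = (14 − 13) − 0 = 1, and there is no ∂_3, so H_2 = Z.

H_0 ≅ Z,  H_1 ≅ Z^2,  H_2 ≅ Z.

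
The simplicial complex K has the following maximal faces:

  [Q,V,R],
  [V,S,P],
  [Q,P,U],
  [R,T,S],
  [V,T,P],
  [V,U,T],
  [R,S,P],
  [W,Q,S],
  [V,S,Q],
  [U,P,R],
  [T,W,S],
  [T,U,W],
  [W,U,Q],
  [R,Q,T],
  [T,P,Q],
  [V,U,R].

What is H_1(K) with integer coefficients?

Order the vertices as P < Q < R < S < T < U < V < W. Listing each simplex with vertices in this order, K has dimension 2 with simplices:

  0-simplices (8): P, Q, R, S, T, U, V, W
  1-simplices (24): PQ, PR, PS, PT, PU, PV, QR, QS, QT, QU, QV, QW, RS, RT, RU, RV, ST, SV, SW, TU, TV, TW, UV, UW
  2-simplices (16): PQT, PQU, PRS, PRU, PSV, PTV, QRT, QRV, QSV, QSW, QUW, RST, RUV, STW, TUV, TUW

Hence C_0 ≅ Z^8, C_1 ≅ Z^24, C_2 ≅ Z^16.

Boundary ∂_1: C_1 → C_0 is given by ∂[p,q] = [q] − [p]. For instance
  ∂RU = U − R.
The 8×24 boundary matrix has rank 7 and Smith normal form diag(1,1,1,1,1,1,1).

The boundary map ∂_2: C_2 → C_1 sends each 2-simplex [p,q,r] to [q,r] − [p,r] + [p,q]. For instance
  ∂RUV = UV − RV + RU,
  ∂PRU = RU − PU + PR.
The resulting 24×16 matrix has rank 15, and its Smith normal form has invariant factors (1,1,1,1,1,1,1,1,1,1,1,1,1,1,1).

From H_k ≅ ker(∂_k) / im(∂_{k+1}) we obtain:

  H_1: rank ker ∂_1 − rank ∂_2 = (24 − 7) − 15 = 2, and the invariant factors of ∂_2 are all 1, so H_1 ≅ Z^2.

H_1 ≅ Z^2.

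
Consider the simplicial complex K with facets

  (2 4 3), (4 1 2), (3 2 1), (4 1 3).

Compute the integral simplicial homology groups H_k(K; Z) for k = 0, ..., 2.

Order the vertices as 1 < 2 < 3 < 4. Listing each simplex with vertices in this order, K has dimension 2 with simplices:

  0-simplices (4): [1], [2], [3], [4]
  1-simplices (6): [1,2], [1,3], [1,4], [2,3], [2,4], [3,4]
  2-simplices (4): [1,2,3], [1,2,4], [1,3,4], [2,3,4]

Hence C_0 ≅ Z^4, C_1 ≅ Z^6, C_2 ≅ Z^4.

∂_1: C_1 → C_0 is given by ∂[p,q] = [q] − [p]. For instance
  ∂[1,2] = [2] − [1].
As a 4×6 matrix over Z this has rank 3, with invariant factors (1,1,1).

The boundary map ∂_2: C_2 → C_1 sends each 2-simplex [p,q,r] to [q,r] − [p,r] + [p,q]. For instance
  ∂[1,3,4] = [3,4] − [1,4] + [1,3],
  ∂[1,2,4] = [2,4] − [1,4] + [1,2].
The resulting 6×4 matrix has rank 3, and its Smith normal form has invariant factors (1,1,1).

Computing H_k = (kernel of ∂_k) / (image of ∂_{k+1}):

  H_0: rank C_0 − rank ∂_1 = 4 − 3 = 1, and the invariant factors of ∂_1 are all 1, so H_0 = Z.
  H_1: rank ker ∂_1 − rank ∂_2 = (6 − 3) − 3 = 0, and the invariant factors of ∂_2 are all 1, so H_1 = 0.
  H_2: rank ker ∂_2 − rank ∂_3 = (4 − 3) − 0 = 1, and there is no ∂_3, so H_2 = Z.

H_0 = Z,  H_1 = 0,  H_2 = Z.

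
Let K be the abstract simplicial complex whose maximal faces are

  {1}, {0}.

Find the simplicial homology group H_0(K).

Order the vertices as 0 < 1. Listing each simplex with vertices in this order, K has dimension 0 with simplices:

  0-simplices (2): [0], [1]

so the chain groups are C_0 ≅ Z^2.

Computing H_k = (kernel of ∂_k) / (image of ∂_{k+1}):

  H_0: rank C_0 − rank ∂_1 = 2 − 0 = 2, and there is no ∂_1, so H_0 = Z^2.

H_0 ≅ Z^2.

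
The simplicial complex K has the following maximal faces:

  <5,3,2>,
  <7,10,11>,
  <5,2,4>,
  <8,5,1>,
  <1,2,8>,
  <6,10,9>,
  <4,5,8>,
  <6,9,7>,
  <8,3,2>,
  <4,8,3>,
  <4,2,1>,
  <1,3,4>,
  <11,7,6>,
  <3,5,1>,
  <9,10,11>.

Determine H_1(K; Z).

H_1 = Z ⊕ Z/2.

Take the total order 1 < 2 < 3 < 4 < 5 < 6 < 7 < 8 < 9 < 10 < 11 on the vertex set. Then K (dimension 2) consists of the simplices:

  0-simplices (11): [1], [2], [3], [4], [5], [6], [7], [8], [9], [10], [11]
  1-simplices (25): (25 of them)
  2-simplices (15): [1,2,4], [1,2,8], [1,3,4], [1,3,5], [1,5,8], [2,3,5], [2,3,8], [2,4,5], [3,4,8], [4,5,8], [6,7,9], [6,7,11], [6,9,10], [7,10,11], [9,10,11]

giving chain groups C_0 ≅ Z^11, C_1 ≅ Z^25, C_2 ≅ Z^15.

∂_1: C_1 → C_0 sends each edge [p,q] (with p < q) to q − p. For instance
  ∂[2,8] = [8] − [2].
The 11×25 boundary matrix has rank 9 and Smith normal form diag(1,1,1,1,1,1,1,1,1).

∂_2: C_2 → C_1 maps a triangle to the signed sum of its edges. For instance
  ∂[1,2,8] = [2,8] − [1,8] + [1,2],
  ∂[4,5,8] = [5,8] − [4,8] + [4,5].
The 25×15 boundary matrix has rank 15 and Smith normal form diag(1,1,1,1,1,1,1,1,1,1,1,1,1,1,2).

Now H_k = ker ∂_k / im ∂_{k+1}, so:

  H_1: rank ker ∂_1 − rank ∂_2 = (25 − 9) − 15 = 1, and ∂_2 has invariant factor 2 > 1, so H_1 ≅ Z ⊕ Z/2.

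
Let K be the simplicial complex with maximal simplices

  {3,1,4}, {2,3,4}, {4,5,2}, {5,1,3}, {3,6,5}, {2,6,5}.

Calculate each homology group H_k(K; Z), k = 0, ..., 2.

Take the total order 1 < 2 < 3 < 4 < 5 < 6 on the vertex set. Then K (dimension 2) consists of the simplices:

  0-simplices (6): [1], [2], [3], [4], [5], [6]
  1-simplices (12): [1,3], [1,4], [1,5], [2,3], [2,4], [2,5], [2,6], [3,4], [3,5], [3,6], [4,5], [5,6]
  2-simplices (6): [1,3,4], [1,3,5], [2,3,4], [2,4,5], [2,5,6], [3,5,6]

so the chain groups are C_0 ≅ Z^6, C_1 ≅ Z^12, C_2 ≅ Z^6.

The boundary map ∂_1: C_1 → C_0 is given by ∂[p,q] = [q] − [p]. For instance
  ∂[2,3] = [3] − [2].
As a 6×12 matrix over Z this has rank 5, with invariant factors (1,1,1,1,1).

∂_2: C_2 → C_1 maps a triangle to the signed sum of its edges. For instance
  ∂[2,4,5] = [4,5] − [2,5] + [2,4],
  ∂[3,5,6] = [5,6] − [3,6] + [3,5].
The 12×6 boundary matrix has rank 6 and Smith normal form diag(1,1,1,1,1,1).

Reading off H_k = ker ∂_k / im ∂_{k+1}:

  H_0: rank C_0 − rank ∂_1 = 6 − 5 = 1, and the invariant factors of ∂_1 are all 1, so H_0 ≅ Z.
  H_1: rank ker ∂_1 − rank ∂_2 = (12 − 5) − 6 = 1, and the invariant factors of ∂_2 are all 1, so H_1 ≅ Z.
  H_2: rank ker ∂_2 − rank ∂_3 = (6 − 6) − 0 = 0, and there is no ∂_3, so H_2 ≅ 0.

H_0 ≅ Z,  H_1 ≅ Z,  H_2 = 0.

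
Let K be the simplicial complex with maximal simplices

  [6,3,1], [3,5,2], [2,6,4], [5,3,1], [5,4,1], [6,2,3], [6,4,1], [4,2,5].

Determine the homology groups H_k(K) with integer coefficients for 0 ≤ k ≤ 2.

H_0 ≅ Z,  H_1 = 0,  H_2 ≅ Z.

We work with the vertex ordering 1 < 2 < 3 < 4 < 5 < 6. The simplices of K, each written with vertices in increasing order, are:

  0-simplices (6): [1], [2], [3], [4], [5], [6]
  1-simplices (12): [1,3], [1,4], [1,5], [1,6], [2,3], [2,4], [2,5], [2,6], [3,5], [3,6], [4,5], [4,6]
  2-simplices (8): [1,3,5], [1,3,6], [1,4,5], [1,4,6], [2,3,5], [2,3,6], [2,4,5], [2,4,6]

giving chain groups C_0 ≅ Z^6, C_1 ≅ Z^12, C_2 ≅ Z^8.

Boundary ∂_1: C_1 → C_0 is given by ∂[p,q] = [q] − [p]. For instance
  ∂[1,6] = [6] − [1].
The 6×12 boundary matrix has rank 5 and Smith normal form diag(1,1,1,1,1).

Boundary ∂_2: C_2 → C_1 acts by ∂[p,q,r] = [q,r] − [p,r] + [p,q]. For instance
  ∂[1,4,5] = [4,5] − [1,5] + [1,4],
  ∂[2,3,5] = [3,5] − [2,5] + [2,3].
As a 12×8 matrix over Z this has rank 7, with invariant factors (1,1,1,1,1,1,1).

Reading off H_k = ker ∂_k / im ∂_{k+1}:

  H_0: rank C_0 − rank ∂_1 = 6 − 5 = 1, and the invariant factors of ∂_1 are all 1, so H_0 ≅ Z.
  H_1: rank ker ∂_1 − rank ∂_2 = (12 − 5) − 7 = 0, and the invariant factors of ∂_2 are all 1, so H_1 ≅ 0.
  H_2: rank ker ∂_2 − rank ∂_3 = (8 − 7) − 0 = 1, and there is no ∂_3, so H_2 ≅ Z.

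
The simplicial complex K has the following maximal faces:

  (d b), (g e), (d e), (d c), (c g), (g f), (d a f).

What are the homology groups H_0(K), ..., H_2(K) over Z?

We work with the vertex ordering a < b < c < d < e < f < g. The simplices of K, each written with vertices in increasing order, are:

  0-simplices (7): a, b, c, d, e, f, g
  1-simplices (9): ad, af, bd, cd, cg, de, df, eg, fg
  2-simplices (1): adf

so the chain groups are C_0 ≅ Z^7, C_1 ≅ Z^9, C_2 ≅ Z^1.

The boundary map ∂_1: C_1 → C_0 sends each edge [p,q] (with p < q) to q − p. For instance
  ∂cd = d − c.
The 7×9 boundary matrix has rank 6 and Smith normal form diag(1,1,1,1,1,1).

Boundary ∂_2: C_2 → C_1 sends each 2-simplex [p,q,r] to [q,r] − [p,r] + [p,q]. For instance
  ∂adf = df − af + ad.
The 9×1 boundary matrix has rank 1 and Smith normal form diag(1).

Computing H_k = (kernel of ∂_k) / (image of ∂_{k+1}):

  H_0: rank C_0 − rank ∂_1 = 7 − 6 = 1, and the invariant factors of ∂_1 are all 1, so H_0 ≅ Z.
  H_1: rank ker ∂_1 − rank ∂_2 = (9 − 6) − 1 = 2, and the invariant factors of ∂_2 are all 1, so H_1 ≅ Z^2.
  H_2: rank ker ∂_2 − rank ∂_3 = (1 − 1) − 0 = 0, and there is no ∂_3, so H_2 ≅ 0.

H_0 = Z,  H_1 = Z^2,  H_2 = 0.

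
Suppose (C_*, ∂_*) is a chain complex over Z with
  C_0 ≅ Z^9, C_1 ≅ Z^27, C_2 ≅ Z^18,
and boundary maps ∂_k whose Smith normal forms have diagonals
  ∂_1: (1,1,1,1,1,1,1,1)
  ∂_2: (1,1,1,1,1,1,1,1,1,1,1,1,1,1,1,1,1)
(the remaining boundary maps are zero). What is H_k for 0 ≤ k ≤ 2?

H_0: b_0 = 9 − 0 − 8 = 1; torsion from ∂_1 factors > 1: none. So H_0 ≅ Z.
H_1: b_1 = 27 − 8 − 17 = 2; torsion from ∂_2 factors > 1: none. So H_1 ≅ Z^2.
H_2: b_2 = 18 − 17 − 0 = 1; torsion from ∂_3 factors > 1: none. So H_2 ≅ Z.

H_0 ≅ Z,  H_1 ≅ Z^2,  H_2 ≅ Z.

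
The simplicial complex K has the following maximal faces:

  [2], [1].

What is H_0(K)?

We work with the vertex ordering 1 < 2. The simplices of K, each written with vertices in increasing order, are:

  0-simplices (2): [1], [2]

so the chain groups are C_0 ≅ Z^2.

Computing H_k = (kernel of ∂_k) / (image of ∂_{k+1}):

  H_0: rank C_0 − rank ∂_1 = 2 − 0 = 2, and there is no ∂_1, so H_0 ≅ Z^2.

H_0 ≅ Z^2.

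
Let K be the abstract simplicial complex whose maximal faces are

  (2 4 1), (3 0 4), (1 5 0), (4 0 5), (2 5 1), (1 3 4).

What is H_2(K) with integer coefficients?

H_2 ≅ 0.

K has 6 vertices, 12 edges, 6 triangles.
rank ∂_2 = 6, rank ∂_3 = 0 ⇒ b_2 = 6 − 6 − 0 = 0. So H_2 = 0.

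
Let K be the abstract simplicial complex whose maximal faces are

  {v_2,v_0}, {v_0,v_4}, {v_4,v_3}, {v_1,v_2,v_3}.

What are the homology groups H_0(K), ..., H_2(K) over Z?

Order the vertices as v_0 < v_1 < v_2 < v_3 < v_4. Listing each simplex with vertices in this order, K has dimension 2 with simplices:

  0-simplices (5): [v_0], [v_1], [v_2], [v_3], [v_4]
  1-simplices (6): [v_0,v_2], [v_0,v_4], [v_1,v_2], [v_1,v_3], [v_2,v_3], [v_3,v_4]
  2-simplices (1): [v_1,v_2,v_3]

giving chain groups C_0 ≅ Z^5, C_1 ≅ Z^6, C_2 ≅ Z^1.

Boundary ∂_1: C_1 → C_0 is given by ∂[p,q] = [q] − [p]. For instance
  ∂[v_0,v_4] = [v_4] − [v_0].
As a 5×6 matrix over Z this has rank 4, with invariant factors (1,1,1,1).

Boundary ∂_2: C_2 → C_1 acts by ∂[p,q,r] = [q,r] − [p,r] + [p,q]. For instance
  ∂[v_1,v_2,v_3] = [v_2,v_3] − [v_1,v_3] + [v_1,v_2].
The 6×1 boundary matrix has rank 1 and Smith normal form diag(1).

Computing H_k = (kernel of ∂_k) / (image of ∂_{k+1}):

  H_0: rank C_0 − rank ∂_1 = 5 − 4 = 1, and the invariant factors of ∂_1 are all 1, so H_0 = Z.
  H_1: rank ker ∂_1 − rank ∂_2 = (6 − 4) − 1 = 1, and the invariant factors of ∂_2 are all 1, so H_1 = Z.
  H_2: rank ker ∂_2 − rank ∂_3 = (1 − 1) − 0 = 0, and there is no ∂_3, so H_2 = 0.

H_0 = Z,  H_1 = Z,  H_2 = 0.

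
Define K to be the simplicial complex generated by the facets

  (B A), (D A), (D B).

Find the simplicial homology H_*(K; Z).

H_0 ≅ Z,  H_1 ≅ Z.

We work with the vertex ordering A < B < D. The simplices of K, each written with vertices in increasing order, are:

  0-simplices (3): A, B, D
  1-simplices (3): AB, AD, BD

so the chain groups are C_0 ≅ Z^3, C_1 ≅ Z^3.

∂_1: C_1 → C_0 sends each edge [p,q] (with p < q) to q − p.
This gives a 3×3 integer matrix of rank 2; reducing to Smith normal form yields diagonal entries (1,1).

Computing H_k = (kernel of ∂_k) / (image of ∂_{k+1}):

  H_0: rank C_0 − rank ∂_1 = 3 − 2 = 1, and the invariant factors of ∂_1 are all 1, so H_0 = Z.
  H_1: rank ker ∂_1 − rank ∂_2 = (3 − 2) − 0 = 1, and there is no ∂_2, so H_1 = Z.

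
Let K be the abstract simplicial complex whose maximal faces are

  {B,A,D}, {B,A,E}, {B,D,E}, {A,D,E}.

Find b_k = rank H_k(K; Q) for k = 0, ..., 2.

Take the total order A < B < D < E on the vertex set. Then K (dimension 2) consists of the simplices:

  0-simplices (4): A, B, D, E
  1-simplices (6): AB, AD, AE, BD, BE, DE
  2-simplices (4): ABD, ABE, ADE, BDE

giving chain groups C_0 ≅ Z^4, C_1 ≅ Z^6, C_2 ≅ Z^4.

The boundary map ∂_1: C_1 → C_0 maps an edge to its endpoints' difference, ∂[p,q] = q − p. For instance
  ∂DE = E − D.
The resulting 4×6 matrix has rank 3, and its Smith normal form has invariant factors (1,1,1).

Boundary ∂_2: C_2 → C_1 maps a triangle to the signed sum of its edges. For instance
  ∂ABD = BD − AD + AB,
  ∂ADE = DE − AE + AD.
The 6×4 boundary matrix has rank 3 and Smith normal form diag(1,1,1).

From H_k ≅ ker(∂_k) / im(∂_{k+1}) we obtain:

  H_0: rank C_0 − rank ∂_1 = 4 − 3 = 1, and the invariant factors of ∂_1 are all 1, so H_0 ≅ Z.
  H_1: rank ker ∂_1 − rank ∂_2 = (6 − 3) − 3 = 0, and the invariant factors of ∂_2 are all 1, so H_1 ≅ 0.
  H_2: rank ker ∂_2 − rank ∂_3 = (4 − 3) − 0 = 1, and there is no ∂_3, so H_2 ≅ Z.

(K is a triangulation of the 2-sphere S^2.)

Hence the Betti numbers are b_0 = 1, b_1 = 0, b_2 = 1.

b_0 = 1, b_1 = 0, b_2 = 1.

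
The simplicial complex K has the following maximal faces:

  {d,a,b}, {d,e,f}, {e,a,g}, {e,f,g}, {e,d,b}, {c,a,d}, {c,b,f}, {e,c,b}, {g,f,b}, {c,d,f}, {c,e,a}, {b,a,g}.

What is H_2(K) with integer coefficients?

H_2 ≅ 0.

Take the total order a < b < c < d < e < f < g on the vertex set. Then K (dimension 2) consists of the simplices:

  0-simplices (7): a, b, c, d, e, f, g
  1-simplices (18): ab, ac, ad, ae, ag, bc, bd, be, bf, bg, cd, ce, cf, de, df, ef, eg, fg
  2-simplices (12): abd, abg, acd, ace, aeg, bce, bcf, bde, bfg, cdf, def, efg

Hence C_0 ≅ Z^7, C_1 ≅ Z^18, C_2 ≅ Z^12.

∂_1: C_1 → C_0 maps an edge to its endpoints' difference, ∂[p,q] = q − p.
As a 7×18 matrix over Z this has rank 6, with invariant factors (1,1,1,1,1,1).

Boundary ∂_2: C_2 → C_1 sends each 2-simplex [p,q,r] to [q,r] − [p,r] + [p,q]. For instance
  ∂bce = ce − be + bc,
  ∂bcf = cf − bf + bc.
The resulting 18×12 matrix has rank 12, and its Smith normal form has invariant factors (1,1,1,1,1,1,1,1,1,1,1,2).

Now H_k = ker ∂_k / im ∂_{k+1}, so:

  H_2: rank ker ∂_2 − rank ∂_3 = (12 − 12) − 0 = 0, and there is no ∂_3, so H_2 = 0.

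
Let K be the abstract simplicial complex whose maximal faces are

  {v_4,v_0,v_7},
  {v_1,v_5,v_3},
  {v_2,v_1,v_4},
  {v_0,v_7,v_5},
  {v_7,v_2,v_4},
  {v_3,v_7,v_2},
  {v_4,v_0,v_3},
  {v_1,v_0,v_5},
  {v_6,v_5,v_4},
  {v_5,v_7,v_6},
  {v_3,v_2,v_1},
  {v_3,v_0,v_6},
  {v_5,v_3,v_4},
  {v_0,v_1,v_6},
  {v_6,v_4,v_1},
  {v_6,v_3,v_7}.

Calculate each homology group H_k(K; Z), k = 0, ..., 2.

H_0 = Z,  H_1 = Z^2,  H_2 = Z.

Take the total order v_0 < v_1 < v_2 < v_3 < v_4 < v_5 < v_6 < v_7 on the vertex set. Then K (dimension 2) consists of the simplices:

  0-simplices (8): [v_0], [v_1], [v_2], [v_3], [v_4], [v_5], [v_6], [v_7]
  1-simplices (24): (24 of them)
  2-simplices (16): (16 of them)

Hence C_0 ≅ Z^8, C_1 ≅ Z^24, C_2 ≅ Z^16.

∂_1: C_1 → C_0 sends each edge [p,q] (with p < q) to q − p. For instance
  ∂[v_1,v_6] = [v_6] − [v_1].
This gives a 8×24 integer matrix of rank 7; reducing to Smith normal form yields diagonal entries (1,1,1,1,1,1,1).

Boundary ∂_2: C_2 → C_1 sends each 2-simplex [p,q,r] to [q,r] − [p,r] + [p,q]. For instance
  ∂[v_0,v_3,v_4] = [v_3,v_4] − [v_0,v_4] + [v_0,v_3],
  ∂[v_1,v_2,v_4] = [v_2,v_4] − [v_1,v_4] + [v_1,v_2].
This gives a 24×16 integer matrix of rank 15; reducing to Smith normal form yields diagonal entries (1,1,1,1,1,1,1,1,1,1,1,1,1,1,1).

Now H_k = ker ∂_k / im ∂_{k+1}, so:

  H_0: rank C_0 − rank ∂_1 = 8 − 7 = 1, and the invariant factors of ∂_1 are all 1, so H_0 = Z.
  H_1: rank ker ∂_1 − rank ∂_2 = (24 − 7) − 15 = 2, and the invariant factors of ∂_2 are all 1, so H_1 = Z^2.
  H_2: rank ker ∂_2 − rank ∂_3 = (16 − 15) − 0 = 1, and there is no ∂_3, so H_2 = Z.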